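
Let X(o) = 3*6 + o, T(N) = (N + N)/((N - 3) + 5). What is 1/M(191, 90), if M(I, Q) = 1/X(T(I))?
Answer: 3856/193 ≈ 19.979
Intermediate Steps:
T(N) = 2*N/(2 + N) (T(N) = (2*N)/((-3 + N) + 5) = (2*N)/(2 + N) = 2*N/(2 + N))
X(o) = 18 + o
M(I, Q) = 1/(18 + 2*I/(2 + I))
1/M(191, 90) = 1/((2 + 191)/(4*(9 + 5*191))) = 1/((¼)*193/(9 + 955)) = 1/((¼)*193/964) = 1/((¼)*(1/964)*193) = 1/(193/3856) = 3856/193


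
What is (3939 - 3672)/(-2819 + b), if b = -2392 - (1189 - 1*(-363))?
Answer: -267/6763 ≈ -0.039479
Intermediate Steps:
b = -3944 (b = -2392 - (1189 + 363) = -2392 - 1*1552 = -2392 - 1552 = -3944)
(3939 - 3672)/(-2819 + b) = (3939 - 3672)/(-2819 - 3944) = 267/(-6763) = 267*(-1/6763) = -267/6763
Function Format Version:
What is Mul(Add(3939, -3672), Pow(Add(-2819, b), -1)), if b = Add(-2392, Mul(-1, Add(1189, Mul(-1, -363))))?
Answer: Rational(-267, 6763) ≈ -0.039479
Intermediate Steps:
b = -3944 (b = Add(-2392, Mul(-1, Add(1189, 363))) = Add(-2392, Mul(-1, 1552)) = Add(-2392, -1552) = -3944)
Mul(Add(3939, -3672), Pow(Add(-2819, b), -1)) = Mul(Add(3939, -3672), Pow(Add(-2819, -3944), -1)) = Mul(267, Pow(-6763, -1)) = Mul(267, Rational(-1, 6763)) = Rational(-267, 6763)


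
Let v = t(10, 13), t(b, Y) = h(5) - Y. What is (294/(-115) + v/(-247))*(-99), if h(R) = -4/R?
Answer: 7032069/28405 ≈ 247.56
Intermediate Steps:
t(b, Y) = -⅘ - Y (t(b, Y) = -4/5 - Y = -4*⅕ - Y = -⅘ - Y)
v = -69/5 (v = -⅘ - 1*13 = -⅘ - 13 = -69/5 ≈ -13.800)
(294/(-115) + v/(-247))*(-99) = (294/(-115) - 69/5/(-247))*(-99) = (294*(-1/115) - 69/5*(-1/247))*(-99) = (-294/115 + 69/1235)*(-99) = -71031/28405*(-99) = 7032069/28405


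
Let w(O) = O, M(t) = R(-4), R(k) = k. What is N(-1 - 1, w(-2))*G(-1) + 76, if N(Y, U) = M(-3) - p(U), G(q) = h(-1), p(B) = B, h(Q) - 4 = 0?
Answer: 68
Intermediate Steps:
h(Q) = 4 (h(Q) = 4 + 0 = 4)
M(t) = -4
G(q) = 4
N(Y, U) = -4 - U
N(-1 - 1, w(-2))*G(-1) + 76 = (-4 - 1*(-2))*4 + 76 = (-4 + 2)*4 + 76 = -2*4 + 76 = -8 + 76 = 68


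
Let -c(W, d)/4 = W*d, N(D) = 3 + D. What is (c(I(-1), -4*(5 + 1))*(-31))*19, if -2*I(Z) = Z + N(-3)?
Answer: -28272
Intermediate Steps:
I(Z) = -Z/2 (I(Z) = -(Z + (3 - 3))/2 = -(Z + 0)/2 = -Z/2)
c(W, d) = -4*W*d
(c(I(-1), -4*(5 + 1))*(-31))*19 = (-4*(-½*(-1))*(-4*(5 + 1))*(-31))*19 = (-4*½*(-4*6)*(-31))*19 = (-4*½*(-24)*(-31))*19 = (48*(-31))*19 = -1488*19 = -28272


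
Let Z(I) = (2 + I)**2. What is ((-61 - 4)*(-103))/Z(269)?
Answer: 6695/73441 ≈ 0.091162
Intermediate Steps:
((-61 - 4)*(-103))/Z(269) = ((-61 - 4)*(-103))/((2 + 269)**2) = (-65*(-103))/(271**2) = 6695/73441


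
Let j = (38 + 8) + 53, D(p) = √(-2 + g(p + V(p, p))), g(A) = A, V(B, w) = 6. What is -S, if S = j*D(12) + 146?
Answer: -542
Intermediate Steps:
D(p) = √(4 + p) (D(p) = √(-2 + (p + 6)) = √(-2 + (6 + p)) = √(4 + p))
j = 99 (j = 46 + 53 = 99)
S = 542 (S = 99*√(4 + 12) + 146 = 99*√16 + 146 = 99*4 + 146 = 396 + 146 = 542)
-S = -1*542 = -542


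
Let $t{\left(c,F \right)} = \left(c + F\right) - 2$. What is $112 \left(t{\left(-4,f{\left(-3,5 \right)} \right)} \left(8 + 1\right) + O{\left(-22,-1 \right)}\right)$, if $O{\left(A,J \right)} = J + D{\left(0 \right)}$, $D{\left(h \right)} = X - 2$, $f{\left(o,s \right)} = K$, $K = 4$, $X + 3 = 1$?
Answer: $-2576$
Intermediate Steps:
$X = -2$ ($X = -3 + 1 = -2$)
$f{\left(o,s \right)} = 4$
$t{\left(c,F \right)} = -2 + F + c$ ($t{\left(c,F \right)} = \left(F + c\right) - 2 = -2 + F + c$)
$D{\left(h \right)} = -4$ ($D{\left(h \right)} = -2 - 2 = -4$)
$O{\left(A,J \right)} = -4 + J$ ($O{\left(A,J \right)} = J - 4 = -4 + J$)
$112 \left(t{\left(-4,f{\left(-3,5 \right)} \right)} \left(8 + 1\right) + O{\left(-22,-1 \right)}\right) = 112 \left(\left(-2 + 4 - 4\right) \left(8 + 1\right) - 5\right) = 112 \left(\left(-2\right) 9 - 5\right) = 112 \left(-18 - 5\right) = 112 \left(-23\right) = -2576$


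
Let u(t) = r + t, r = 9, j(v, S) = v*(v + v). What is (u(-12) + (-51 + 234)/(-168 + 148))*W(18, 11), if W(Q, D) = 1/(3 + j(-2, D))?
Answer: -243/220 ≈ -1.1045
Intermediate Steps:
j(v, S) = 2*v² (j(v, S) = v*(2*v) = 2*v²)
W(Q, D) = 1/11 (W(Q, D) = 1/(3 + 2*(-2)²) = 1/(3 + 2*4) = 1/(3 + 8) = 1/11)
u(t) = 9 + t
(u(-12) + (-51 + 234)/(-168 + 148))*W(18, 11) = ((9 - 12) + (-51 + 234)/(-168 + 148))*(1/11) = (-3 + 183/(-20))*(1/11) = (-3 + 183*(-1/20))*(1/11) = (-3 - 183/20)*(1/11) = -243/20*1/11 = -243/220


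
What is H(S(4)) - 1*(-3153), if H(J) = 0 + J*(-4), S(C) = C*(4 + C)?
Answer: 3025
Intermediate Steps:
H(J) = -4*J (H(J) = 0 - 4*J = -4*J)
H(S(4)) - 1*(-3153) = -16*(4 + 4) - 1*(-3153) = -16*8 + 3153 = -4*32 + 3153 = -128 + 3153 = 3025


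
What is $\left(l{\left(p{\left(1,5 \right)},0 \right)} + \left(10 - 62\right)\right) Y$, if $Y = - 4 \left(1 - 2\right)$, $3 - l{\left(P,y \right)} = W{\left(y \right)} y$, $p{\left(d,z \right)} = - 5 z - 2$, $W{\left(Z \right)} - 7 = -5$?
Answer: $-196$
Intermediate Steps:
$W{\left(Z \right)} = 2$ ($W{\left(Z \right)} = 7 - 5 = 2$)
$p{\left(d,z \right)} = -2 - 5 z$
$l{\left(P,y \right)} = 3 - 2 y$
$Y = 4$ ($Y = \left(-4\right) \left(-1\right) = 4$)
$\left(l{\left(p{\left(1,5 \right)},0 \right)} + \left(10 - 62\right)\right) Y = \left(\left(3 - 0\right) + \left(10 - 62\right)\right) 4 = \left(\left(3 + 0\right) - 52\right) 4 = \left(3 - 52\right) 4 = \left(-49\right) 4 = -196$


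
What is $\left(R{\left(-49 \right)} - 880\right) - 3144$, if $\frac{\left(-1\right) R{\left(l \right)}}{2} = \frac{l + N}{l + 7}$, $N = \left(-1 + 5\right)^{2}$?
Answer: $- \frac{28179}{7} \approx -4025.6$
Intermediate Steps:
$N = 16$ ($N = 4^{2} = 16$)
$R{\left(l \right)} = - \frac{2 \left(16 + l\right)}{7 + l}$ ($R{\left(l \right)} = - 2 \frac{l + 16}{l + 7} = - 2 \frac{16 + l}{7 + l} = - \frac{2 \left(16 + l\right)}{7 + l}$)
$\left(R{\left(-49 \right)} - 880\right) - 3144 = \left(\frac{2 \left(-16 - -49\right)}{7 - 49} - 880\right) - 3144 = \left(\frac{2 \left(-16 + 49\right)}{-42} - 880\right) - 3144 = \left(2 \left(- \frac{1}{42}\right) 33 - 880\right) - 3144 = \left(- \frac{11}{7} - 880\right) - 3144 = - \frac{6171}{7} - 3144 = - \frac{28179}{7}$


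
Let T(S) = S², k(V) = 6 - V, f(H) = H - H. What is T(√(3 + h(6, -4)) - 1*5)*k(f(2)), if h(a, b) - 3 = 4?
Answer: 210 - 60*√10 ≈ 20.263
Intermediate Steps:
h(a, b) = 7 (h(a, b) = 3 + 4 = 7)
f(H) = 0
T(√(3 + h(6, -4)) - 1*5)*k(f(2)) = (√(3 + 7) - 1*5)²*(6 - 1*0) = (√10 - 5)²*(6 + 0) = (-5 + √10)²*6 = 6*(-5 + √10)²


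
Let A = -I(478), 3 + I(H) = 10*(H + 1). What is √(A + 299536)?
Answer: √294749 ≈ 542.91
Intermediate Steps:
I(H) = 7 + 10*H (I(H) = -3 + 10*(H + 1) = -3 + 10*(1 + H) = -3 + (10 + 10*H) = 7 + 10*H)
A = -4787 (A = -(7 + 10*478) = -(7 + 4780) = -1*4787 = -4787)
√(A + 299536) = √(-4787 + 299536) = √294749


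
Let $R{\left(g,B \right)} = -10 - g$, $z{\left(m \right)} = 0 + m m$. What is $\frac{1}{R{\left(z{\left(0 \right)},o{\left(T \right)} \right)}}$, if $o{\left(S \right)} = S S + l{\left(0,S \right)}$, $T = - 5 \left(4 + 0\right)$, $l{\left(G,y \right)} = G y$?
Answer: $- \frac{1}{10} \approx -0.1$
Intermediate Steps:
$z{\left(m \right)} = m^{2}$ ($z{\left(m \right)} = 0 + m^{2} = m^{2}$)
$T = -20$ ($T = \left(-5\right) 4 = -20$)
$o{\left(S \right)} = S^{2}$ ($o{\left(S \right)} = S S + 0 S = S^{2} + 0 = S^{2}$)
$\frac{1}{R{\left(z{\left(0 \right)},o{\left(T \right)} \right)}} = \frac{1}{-10 - 0^{2}} = \frac{1}{-10 - 0} = \frac{1}{-10 + 0} = \frac{1}{-10} = - \frac{1}{10}$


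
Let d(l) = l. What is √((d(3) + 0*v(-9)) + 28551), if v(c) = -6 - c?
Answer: √28554 ≈ 168.98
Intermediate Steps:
√((d(3) + 0*v(-9)) + 28551) = √((3 + 0*(-6 - 1*(-9))) + 28551) = √((3 + 0*(-6 + 9)) + 28551) = √((3 + 0*3) + 28551) = √((3 + 0) + 28551) = √(3 + 28551) = √28554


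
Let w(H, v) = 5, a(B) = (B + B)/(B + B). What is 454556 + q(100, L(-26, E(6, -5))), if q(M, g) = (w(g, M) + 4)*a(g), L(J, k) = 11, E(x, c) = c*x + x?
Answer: 454565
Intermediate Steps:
E(x, c) = x + c*x
a(B) = 1 (a(B) = (2*B)/((2*B)) = (2*B)*(1/(2*B)) = 1)
q(M, g) = 9 (q(M, g) = (5 + 4)*1 = 9*1 = 9)
454556 + q(100, L(-26, E(6, -5))) = 454556 + 9 = 454565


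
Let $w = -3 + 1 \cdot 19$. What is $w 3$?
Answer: $48$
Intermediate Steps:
$w = 16$ ($w = -3 + 19 = 16$)
$w 3 = 16 \cdot 3 = 48$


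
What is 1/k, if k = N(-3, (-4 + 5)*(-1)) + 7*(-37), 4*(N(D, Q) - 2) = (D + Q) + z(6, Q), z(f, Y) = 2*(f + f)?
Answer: -1/252 ≈ -0.0039683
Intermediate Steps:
z(f, Y) = 4*f (z(f, Y) = 2*(2*f) = 4*f)
N(D, Q) = 8 + D/4 + Q/4 (N(D, Q) = 2 + ((D + Q) + 4*6)/4 = 2 + ((D + Q) + 24)/4 = 2 + (24 + D + Q)/4 = 2 + (6 + D/4 + Q/4) = 8 + D/4 + Q/4)
k = -252 (k = (8 + (¼)*(-3) + ((-4 + 5)*(-1))/4) + 7*(-37) = (8 - ¾ + (1*(-1))/4) - 259 = (8 - ¾ + (¼)*(-1)) - 259 = (8 - ¾ - ¼) - 259 = 7 - 259 = -252)
1/k = 1/(-252) = -1/252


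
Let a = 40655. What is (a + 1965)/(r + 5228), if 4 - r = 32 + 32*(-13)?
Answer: 10655/1404 ≈ 7.5890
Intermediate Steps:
r = 388 (r = 4 - (32 + 32*(-13)) = 4 - (32 - 416) = 4 - 1*(-384) = 4 + 384 = 388)
(a + 1965)/(r + 5228) = (40655 + 1965)/(388 + 5228) = 42620/5616 = 42620*(1/5616) = 10655/1404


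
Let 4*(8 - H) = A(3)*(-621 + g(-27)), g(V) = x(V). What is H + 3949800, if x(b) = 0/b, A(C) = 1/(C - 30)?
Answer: 15799209/4 ≈ 3.9498e+6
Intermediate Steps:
A(C) = 1/(-30 + C)
x(b) = 0
g(V) = 0
H = 9/4 (H = 8 - (-621 + 0)/(4*(-30 + 3)) = 8 - (-621)/(4*(-27)) = 8 - (-1)*(-621)/108 = 8 - 1/4*23 = 8 - 23/4 = 9/4 ≈ 2.2500)
H + 3949800 = 9/4 + 3949800 = 15799209/4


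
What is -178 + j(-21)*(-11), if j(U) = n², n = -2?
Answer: -222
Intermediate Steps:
j(U) = 4 (j(U) = (-2)² = 4)
-178 + j(-21)*(-11) = -178 + 4*(-11) = -178 - 44 = -222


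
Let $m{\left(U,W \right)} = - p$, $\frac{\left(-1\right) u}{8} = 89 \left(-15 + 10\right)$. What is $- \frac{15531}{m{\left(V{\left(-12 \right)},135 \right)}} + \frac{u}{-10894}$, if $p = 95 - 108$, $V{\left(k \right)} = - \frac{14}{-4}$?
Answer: $- \frac{500713}{419} \approx -1195.0$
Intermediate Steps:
$V{\left(k \right)} = \frac{7}{2}$ ($V{\left(k \right)} = \left(-14\right) \left(- \frac{1}{4}\right) = \frac{7}{2}$)
$u = 3560$ ($u = - 8 \cdot 89 \left(-15 + 10\right) = - 8 \cdot 89 \left(-5\right) = \left(-8\right) \left(-445\right) = 3560$)
$p = -13$
$m{\left(U,W \right)} = 13$ ($m{\left(U,W \right)} = \left(-1\right) \left(-13\right) = 13$)
$- \frac{15531}{m{\left(V{\left(-12 \right)},135 \right)}} + \frac{u}{-10894} = - \frac{15531}{13} + \frac{3560}{-10894} = \left(-15531\right) \frac{1}{13} + 3560 \left(- \frac{1}{10894}\right) = - \frac{15531}{13} - \frac{1780}{5447} = - \frac{500713}{419}$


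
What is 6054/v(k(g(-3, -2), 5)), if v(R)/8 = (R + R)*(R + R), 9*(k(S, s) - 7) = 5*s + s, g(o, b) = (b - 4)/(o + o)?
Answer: 27243/15376 ≈ 1.7718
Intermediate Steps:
g(o, b) = (-4 + b)/(2*o) (g(o, b) = (-4 + b)/((2*o)) = (-4 + b)*(1/(2*o)) = (-4 + b)/(2*o))
k(S, s) = 7 + 2*s/3 (k(S, s) = 7 + (5*s + s)/9 = 7 + (6*s)/9 = 7 + 2*s/3)
v(R) = 32*R**2 (v(R) = 8*((R + R)*(R + R)) = 8*((2*R)*(2*R)) = 8*(4*R**2) = 32*R**2)
6054/v(k(g(-3, -2), 5)) = 6054/((32*(7 + (2/3)*5)**2)) = 6054/((32*(7 + 10/3)**2)) = 6054/((32*(31/3)**2)) = 6054/((32*(961/9))) = 6054/(30752/9) = 6054*(9/30752) = 27243/15376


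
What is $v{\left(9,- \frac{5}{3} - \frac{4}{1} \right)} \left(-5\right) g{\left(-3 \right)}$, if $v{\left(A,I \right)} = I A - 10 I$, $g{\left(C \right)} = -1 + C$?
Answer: $\frac{340}{3} \approx 113.33$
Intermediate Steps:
$v{\left(A,I \right)} = - 10 I + A I$ ($v{\left(A,I \right)} = A I - 10 I = - 10 I + A I$)
$v{\left(9,- \frac{5}{3} - \frac{4}{1} \right)} \left(-5\right) g{\left(-3 \right)} = \left(- \frac{5}{3} - \frac{4}{1}\right) \left(-10 + 9\right) \left(-5\right) \left(-1 - 3\right) = \left(\left(-5\right) \frac{1}{3} - 4\right) \left(-1\right) \left(-5\right) \left(-4\right) = \left(- \frac{5}{3} - 4\right) \left(-1\right) \left(-5\right) \left(-4\right) = \left(- \frac{17}{3}\right) \left(-1\right) \left(-5\right) \left(-4\right) = \frac{17}{3} \left(-5\right) \left(-4\right) = \left(- \frac{85}{3}\right) \left(-4\right) = \frac{340}{3}$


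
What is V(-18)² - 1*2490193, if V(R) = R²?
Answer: -2385217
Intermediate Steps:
V(-18)² - 1*2490193 = ((-18)²)² - 1*2490193 = 324² - 2490193 = 104976 - 2490193 = -2385217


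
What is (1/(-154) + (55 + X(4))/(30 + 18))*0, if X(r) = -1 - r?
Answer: 0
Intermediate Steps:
(1/(-154) + (55 + X(4))/(30 + 18))*0 = (1/(-154) + (55 + (-1 - 1*4))/(30 + 18))*0 = (-1/154 + (55 + (-1 - 4))/48)*0 = (-1/154 + (55 - 5)*(1/48))*0 = (-1/154 + 50*(1/48))*0 = (-1/154 + 25/24)*0 = (1913/1848)*0 = 0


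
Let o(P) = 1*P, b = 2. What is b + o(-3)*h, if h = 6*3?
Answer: -52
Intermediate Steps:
o(P) = P
h = 18
b + o(-3)*h = 2 - 3*18 = 2 - 54 = -52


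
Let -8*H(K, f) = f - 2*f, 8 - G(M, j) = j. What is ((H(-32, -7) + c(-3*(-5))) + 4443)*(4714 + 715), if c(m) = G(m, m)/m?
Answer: 2893651571/120 ≈ 2.4114e+7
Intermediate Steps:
G(M, j) = 8 - j
H(K, f) = f/8 (H(K, f) = -(f - 2*f)/8 = -(-1)*f/8 = f/8)
c(m) = (8 - m)/m
((H(-32, -7) + c(-3*(-5))) + 4443)*(4714 + 715) = (((⅛)*(-7) + (8 - (-3)*(-5))/((-3*(-5)))) + 4443)*(4714 + 715) = ((-7/8 + (8 - 1*15)/15) + 4443)*5429 = ((-7/8 + (8 - 15)/15) + 4443)*5429 = ((-7/8 + (1/15)*(-7)) + 4443)*5429 = ((-7/8 - 7/15) + 4443)*5429 = (-161/120 + 4443)*5429 = (532999/120)*5429 = 2893651571/120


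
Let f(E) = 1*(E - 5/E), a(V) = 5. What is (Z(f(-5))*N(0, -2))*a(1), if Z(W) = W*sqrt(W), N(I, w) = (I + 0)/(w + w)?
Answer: 0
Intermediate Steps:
N(I, w) = I/(2*w) (N(I, w) = I/((2*w)) = I*(1/(2*w)) = I/(2*w))
f(E) = E - 5/E
Z(W) = W**(3/2)
(Z(f(-5))*N(0, -2))*a(1) = ((-5 - 5/(-5))**(3/2)*((1/2)*0/(-2)))*5 = ((-5 - 5*(-1/5))**(3/2)*((1/2)*0*(-1/2)))*5 = ((-5 + 1)**(3/2)*0)*5 = ((-4)**(3/2)*0)*5 = (-8*I*0)*5 = 0*5 = 0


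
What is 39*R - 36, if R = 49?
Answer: 1875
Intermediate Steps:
39*R - 36 = 39*49 - 36 = 1911 - 36 = 1875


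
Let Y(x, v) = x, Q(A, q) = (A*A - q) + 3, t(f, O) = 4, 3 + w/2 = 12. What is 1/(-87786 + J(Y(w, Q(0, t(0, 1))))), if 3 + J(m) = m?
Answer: -1/87771 ≈ -1.1393e-5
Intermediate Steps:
w = 18 (w = -6 + 2*12 = -6 + 24 = 18)
Q(A, q) = 3 + A**2 - q (Q(A, q) = (A**2 - q) + 3 = 3 + A**2 - q)
J(m) = -3 + m
1/(-87786 + J(Y(w, Q(0, t(0, 1))))) = 1/(-87786 + (-3 + 18)) = 1/(-87786 + 15) = 1/(-87771) = -1/87771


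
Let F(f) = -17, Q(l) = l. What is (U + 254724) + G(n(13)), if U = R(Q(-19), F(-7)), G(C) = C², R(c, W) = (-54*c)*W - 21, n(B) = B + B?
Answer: 237937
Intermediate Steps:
n(B) = 2*B
R(c, W) = -21 - 54*W*c (R(c, W) = -54*W*c - 21 = -21 - 54*W*c)
U = -17463 (U = -21 - 54*(-17)*(-19) = -21 - 17442 = -17463)
(U + 254724) + G(n(13)) = (-17463 + 254724) + (2*13)² = 237261 + 26² = 237261 + 676 = 237937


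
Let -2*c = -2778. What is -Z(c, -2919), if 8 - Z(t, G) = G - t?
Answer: -4316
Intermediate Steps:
c = 1389 (c = -½*(-2778) = 1389)
Z(t, G) = 8 + t - G (Z(t, G) = 8 - (G - t) = 8 + (t - G) = 8 + t - G)
-Z(c, -2919) = -(8 + 1389 - 1*(-2919)) = -(8 + 1389 + 2919) = -1*4316 = -4316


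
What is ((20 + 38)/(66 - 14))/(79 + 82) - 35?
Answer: -146481/4186 ≈ -34.993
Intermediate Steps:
((20 + 38)/(66 - 14))/(79 + 82) - 35 = (58/52)/161 - 35 = (58*(1/52))*(1/161) - 35 = (29/26)*(1/161) - 35 = 29/4186 - 35 = -146481/4186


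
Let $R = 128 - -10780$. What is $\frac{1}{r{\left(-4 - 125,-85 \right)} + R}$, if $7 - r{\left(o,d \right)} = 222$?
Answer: $\frac{1}{10693} \approx 9.3519 \cdot 10^{-5}$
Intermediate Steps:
$r{\left(o,d \right)} = -215$ ($r{\left(o,d \right)} = 7 - 222 = -215$)
$R = 10908$ ($R = 128 + 10780 = 10908$)
$\frac{1}{r{\left(-4 - 125,-85 \right)} + R} = \frac{1}{-215 + 10908} = \frac{1}{10693}$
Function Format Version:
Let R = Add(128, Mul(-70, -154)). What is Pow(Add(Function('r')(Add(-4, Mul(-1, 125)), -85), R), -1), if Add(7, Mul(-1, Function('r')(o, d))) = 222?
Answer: Rational(1, 10693) ≈ 9.3519e-5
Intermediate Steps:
Function('r')(o, d) = -215 (Function('r')(o, d) = Add(7, Mul(-1, 222)) = Add(7, -222) = -215)
R = 10908 (R = Add(128, 10780) = 10908)
Pow(Add(Function('r')(Add(-4, Mul(-1, 125)), -85), R), -1) = Pow(Add(-215, 10908), -1) = Pow(10693, -1) = Rational(1, 10693)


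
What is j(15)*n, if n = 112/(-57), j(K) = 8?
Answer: -896/57 ≈ -15.719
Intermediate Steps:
n = -112/57 (n = 112*(-1/57) = -112/57 ≈ -1.9649)
j(15)*n = 8*(-112/57) = -896/57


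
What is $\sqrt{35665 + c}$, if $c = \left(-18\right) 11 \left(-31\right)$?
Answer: $\sqrt{41803} \approx 204.46$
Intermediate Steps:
$c = 6138$ ($c = \left(-198\right) \left(-31\right) = 6138$)
$\sqrt{35665 + c} = \sqrt{35665 + 6138} = \sqrt{41803}$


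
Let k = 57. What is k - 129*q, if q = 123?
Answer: -15810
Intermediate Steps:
k - 129*q = 57 - 129*123 = 57 - 15867 = -15810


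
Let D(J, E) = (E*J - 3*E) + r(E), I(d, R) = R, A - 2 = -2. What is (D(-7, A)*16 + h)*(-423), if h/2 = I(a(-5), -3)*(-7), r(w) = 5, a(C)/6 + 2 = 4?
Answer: -51606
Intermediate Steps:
A = 0 (A = 2 - 2 = 0)
a(C) = 12 (a(C) = -12 + 6*4 = -12 + 24 = 12)
D(J, E) = 5 - 3*E + E*J (D(J, E) = (E*J - 3*E) + 5 = (-3*E + E*J) + 5 = 5 - 3*E + E*J)
h = 42 (h = 2*(-3*(-7)) = 2*21 = 42)
(D(-7, A)*16 + h)*(-423) = ((5 - 3*0 + 0*(-7))*16 + 42)*(-423) = ((5 + 0 + 0)*16 + 42)*(-423) = (5*16 + 42)*(-423) = (80 + 42)*(-423) = 122*(-423) = -51606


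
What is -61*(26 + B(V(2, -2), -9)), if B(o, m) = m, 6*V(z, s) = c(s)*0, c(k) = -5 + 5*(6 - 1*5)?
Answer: -1037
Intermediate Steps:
c(k) = 0 (c(k) = -5 + 5*(6 - 5) = -5 + 5*1 = -5 + 5 = 0)
V(z, s) = 0 (V(z, s) = (0*0)/6 = (1/6)*0 = 0)
-61*(26 + B(V(2, -2), -9)) = -61*(26 - 9) = -61*17 = -1037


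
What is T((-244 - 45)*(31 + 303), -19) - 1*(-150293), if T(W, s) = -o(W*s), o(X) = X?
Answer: -1683701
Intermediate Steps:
T(W, s) = -W*s
T((-244 - 45)*(31 + 303), -19) - 1*(-150293) = -1*(-244 - 45)*(31 + 303)*(-19) - 1*(-150293) = -1*(-289*334)*(-19) + 150293 = -1*(-96526)*(-19) + 150293 = -1833994 + 150293 = -1683701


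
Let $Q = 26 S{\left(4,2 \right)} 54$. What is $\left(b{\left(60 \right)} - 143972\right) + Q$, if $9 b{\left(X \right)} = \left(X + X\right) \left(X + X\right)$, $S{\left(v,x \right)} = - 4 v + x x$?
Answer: $-159220$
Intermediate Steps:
$S{\left(v,x \right)} = x^{2} - 4 v$ ($S{\left(v,x \right)} = - 4 v + x^{2} = x^{2} - 4 v$)
$b{\left(X \right)} = \frac{4 X^{2}}{9}$ ($b{\left(X \right)} = \frac{\left(X + X\right) \left(X + X\right)}{9} = \frac{2 X 2 X}{9} = \frac{4 X^{2}}{9}$)
$Q = -16848$ ($Q = 26 \left(2^{2} - 16\right) 54 = 26 \left(4 - 16\right) 54 = 26 \left(-12\right) 54 = \left(-312\right) 54 = -16848$)
$\left(b{\left(60 \right)} - 143972\right) + Q = \left(\frac{4 \cdot 60^{2}}{9} - 143972\right) - 16848 = \left(\frac{4}{9} \cdot 3600 - 143972\right) - 16848 = \left(1600 - 143972\right) - 16848 = -142372 - 16848 = -159220$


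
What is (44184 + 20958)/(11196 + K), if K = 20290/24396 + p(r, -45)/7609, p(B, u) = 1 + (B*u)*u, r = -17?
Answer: 6046127500644/1038809349425 ≈ 5.8202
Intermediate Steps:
p(B, u) = 1 + B*u²
K = -342710647/92814582 (K = 20290/24396 + (1 - 17*(-45)²)/7609 = 20290*(1/24396) + (1 - 17*2025)*(1/7609) = 10145/12198 + (1 - 34425)*(1/7609) = 10145/12198 - 34424*1/7609 = 10145/12198 - 34424/7609 = -342710647/92814582 ≈ -3.6924)
(44184 + 20958)/(11196 + K) = (44184 + 20958)/(11196 - 342710647/92814582) = 65142/(1038809349425/92814582) = 65142*(92814582/1038809349425) = 6046127500644/1038809349425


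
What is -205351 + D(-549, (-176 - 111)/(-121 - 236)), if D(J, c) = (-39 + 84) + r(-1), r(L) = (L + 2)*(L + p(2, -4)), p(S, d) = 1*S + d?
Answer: -205309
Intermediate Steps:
p(S, d) = S + d
r(L) = (-2 + L)*(2 + L) (r(L) = (L + 2)*(L + (2 - 4)) = (2 + L)*(L - 2) = (2 + L)*(-2 + L) = (-2 + L)*(2 + L))
D(J, c) = 42 (D(J, c) = (-39 + 84) + (-4 + (-1)²) = 45 + (-4 + 1) = 45 - 3 = 42)
-205351 + D(-549, (-176 - 111)/(-121 - 236)) = -205351 + 42 = -205309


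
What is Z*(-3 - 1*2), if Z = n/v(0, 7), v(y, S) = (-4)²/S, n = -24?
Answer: 105/2 ≈ 52.500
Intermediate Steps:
v(y, S) = 16/S
Z = -21/2 (Z = -24/(16/7) = -24/(16*(⅐)) = -24/16/7 = -24*7/16 = -21/2 ≈ -10.500)
Z*(-3 - 1*2) = -21*(-3 - 1*2)/2 = -21*(-3 - 2)/2 = -21/2*(-5) = 105/2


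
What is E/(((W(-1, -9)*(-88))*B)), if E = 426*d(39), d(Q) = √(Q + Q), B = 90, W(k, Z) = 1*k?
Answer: 71*√78/1320 ≈ 0.47504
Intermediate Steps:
W(k, Z) = k
d(Q) = √2*√Q (d(Q) = √(2*Q) = √2*√Q)
E = 426*√78 (E = 426*(√2*√39) = 426*√78 ≈ 3762.3)
E/(((W(-1, -9)*(-88))*B)) = (426*√78)/((-1*(-88)*90)) = (426*√78)/((88*90)) = (426*√78)/7920 = (426*√78)*(1/7920) = 71*√78/1320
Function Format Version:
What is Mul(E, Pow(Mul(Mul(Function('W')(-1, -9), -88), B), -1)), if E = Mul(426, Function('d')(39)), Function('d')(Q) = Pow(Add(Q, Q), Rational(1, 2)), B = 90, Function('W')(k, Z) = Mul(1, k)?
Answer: Mul(Rational(71, 1320), Pow(78, Rational(1, 2))) ≈ 0.47504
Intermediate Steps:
Function('W')(k, Z) = k
Function('d')(Q) = Mul(Pow(2, Rational(1, 2)), Pow(Q, Rational(1, 2))) (Function('d')(Q) = Pow(Mul(2, Q), Rational(1, 2)) = Mul(Pow(2, Rational(1, 2)), Pow(Q, Rational(1, 2))))
E = Mul(426, Pow(78, Rational(1, 2))) (E = Mul(426, Mul(Pow(2, Rational(1, 2)), Pow(39, Rational(1, 2)))) = Mul(426, Pow(78, Rational(1, 2))) ≈ 3762.3)
Mul(E, Pow(Mul(Mul(Function('W')(-1, -9), -88), B), -1)) = Mul(Mul(426, Pow(78, Rational(1, 2))), Pow(Mul(Mul(-1, -88), 90), -1)) = Mul(Mul(426, Pow(78, Rational(1, 2))), Pow(Mul(88, 90), -1)) = Mul(Mul(426, Pow(78, Rational(1, 2))), Pow(7920, -1)) = Mul(Mul(426, Pow(78, Rational(1, 2))), Rational(1, 7920)) = Mul(Rational(71, 1320), Pow(78, Rational(1, 2)))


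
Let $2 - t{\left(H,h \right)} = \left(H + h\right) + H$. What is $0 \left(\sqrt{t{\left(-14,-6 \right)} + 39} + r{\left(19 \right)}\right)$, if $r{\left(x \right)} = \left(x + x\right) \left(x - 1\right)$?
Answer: $0$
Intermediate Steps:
$t{\left(H,h \right)} = 2 - h - 2 H$ ($t{\left(H,h \right)} = 2 - \left(\left(H + h\right) + H\right) = 2 - \left(h + 2 H\right) = 2 - h - 2 H$)
$r{\left(x \right)} = 2 x \left(-1 + x\right)$
$0 \left(\sqrt{t{\left(-14,-6 \right)} + 39} + r{\left(19 \right)}\right) = 0 \left(\sqrt{\left(2 - -6 - -28\right) + 39} + 2 \cdot 19 \left(-1 + 19\right)\right) = 0 \left(\sqrt{\left(2 + 6 + 28\right) + 39} + 2 \cdot 19 \cdot 18\right) = 0 \left(\sqrt{36 + 39} + 684\right) = 0 \left(\sqrt{75} + 684\right) = 0 \left(5 \sqrt{3} + 684\right) = 0 \left(684 + 5 \sqrt{3}\right) = 0$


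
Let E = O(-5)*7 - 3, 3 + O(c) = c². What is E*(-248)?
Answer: -37448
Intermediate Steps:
O(c) = -3 + c²
E = 151 (E = (-3 + (-5)²)*7 - 3 = (-3 + 25)*7 - 3 = 22*7 - 3 = 154 - 3 = 151)
E*(-248) = 151*(-248) = -37448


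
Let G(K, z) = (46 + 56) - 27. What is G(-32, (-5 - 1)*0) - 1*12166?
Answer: -12091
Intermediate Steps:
G(K, z) = 75 (G(K, z) = 102 - 27 = 75)
G(-32, (-5 - 1)*0) - 1*12166 = 75 - 1*12166 = 75 - 12166 = -12091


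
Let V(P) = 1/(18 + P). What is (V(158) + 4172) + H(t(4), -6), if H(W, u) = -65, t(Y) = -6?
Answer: 722833/176 ≈ 4107.0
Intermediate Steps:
(V(158) + 4172) + H(t(4), -6) = (1/(18 + 158) + 4172) - 65 = (1/176 + 4172) - 65 = 734273/176 - 65 = 722833/176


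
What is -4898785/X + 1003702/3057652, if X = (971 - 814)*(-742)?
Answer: 1886963126701/44524764011 ≈ 42.380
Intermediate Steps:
X = -116494 (X = 157*(-742) = -116494)
-4898785/X + 1003702/3057652 = -4898785/(-116494) + 1003702/3057652 = -4898785*(-1/116494) + 1003702*(1/3057652) = 4898785/116494 + 501851/1528826 = 1886963126701/44524764011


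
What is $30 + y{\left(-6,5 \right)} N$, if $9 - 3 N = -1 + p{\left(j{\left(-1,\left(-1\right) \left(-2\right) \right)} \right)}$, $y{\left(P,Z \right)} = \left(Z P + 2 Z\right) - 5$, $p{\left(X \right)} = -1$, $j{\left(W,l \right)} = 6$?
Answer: $- \frac{185}{3} \approx -61.667$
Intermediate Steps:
$y{\left(P,Z \right)} = -5 + 2 Z + P Z$ ($y{\left(P,Z \right)} = \left(P Z + 2 Z\right) - 5 = \left(2 Z + P Z\right) - 5 = -5 + 2 Z + P Z$)
$N = \frac{11}{3}$ ($N = 3 - \frac{-1 - 1}{3} = 3 - - \frac{2}{3} = 3 + \frac{2}{3} = \frac{11}{3} \approx 3.6667$)
$30 + y{\left(-6,5 \right)} N = 30 + \left(-5 + 2 \cdot 5 - 30\right) \frac{11}{3} = 30 + \left(-5 + 10 - 30\right) \frac{11}{3} = 30 - \frac{275}{3} = - \frac{185}{3}$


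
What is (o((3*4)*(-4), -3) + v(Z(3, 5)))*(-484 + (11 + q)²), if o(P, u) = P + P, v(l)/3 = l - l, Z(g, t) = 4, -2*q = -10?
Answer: 21888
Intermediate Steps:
q = 5 (q = -½*(-10) = 5)
v(l) = 0 (v(l) = 3*(l - l) = 3*0 = 0)
o(P, u) = 2*P
(o((3*4)*(-4), -3) + v(Z(3, 5)))*(-484 + (11 + q)²) = (2*((3*4)*(-4)) + 0)*(-484 + (11 + 5)²) = (2*(12*(-4)) + 0)*(-484 + 16²) = (2*(-48) + 0)*(-484 + 256) = (-96 + 0)*(-228) = -96*(-228) = 21888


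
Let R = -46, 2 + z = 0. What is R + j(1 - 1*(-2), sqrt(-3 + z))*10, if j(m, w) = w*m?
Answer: -46 + 30*I*sqrt(5) ≈ -46.0 + 67.082*I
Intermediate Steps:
z = -2 (z = -2 + 0 = -2)
j(m, w) = m*w
R + j(1 - 1*(-2), sqrt(-3 + z))*10 = -46 + ((1 - 1*(-2))*sqrt(-3 - 2))*10 = -46 + ((1 + 2)*sqrt(-5))*10 = -46 + (3*(I*sqrt(5)))*10 = -46 + (3*I*sqrt(5))*10 = -46 + 30*I*sqrt(5)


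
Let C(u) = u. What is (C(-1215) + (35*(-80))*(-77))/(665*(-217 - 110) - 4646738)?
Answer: -214385/4864193 ≈ -0.044074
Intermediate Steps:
(C(-1215) + (35*(-80))*(-77))/(665*(-217 - 110) - 4646738) = (-1215 + (35*(-80))*(-77))/(665*(-217 - 110) - 4646738) = (-1215 - 2800*(-77))/(665*(-327) - 4646738) = (-1215 + 215600)/(-217455 - 4646738) = 214385/(-4864193) = 214385*(-1/4864193) = -214385/4864193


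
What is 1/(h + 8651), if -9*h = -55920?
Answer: 3/44593 ≈ 6.7275e-5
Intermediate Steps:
h = 18640/3 (h = -1/9*(-55920) = 18640/3 ≈ 6213.3)
1/(h + 8651) = 1/(18640/3 + 8651) = 1/(44593/3) = 3/44593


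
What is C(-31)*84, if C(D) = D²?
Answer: 80724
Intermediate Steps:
C(-31)*84 = (-31)²*84 = 961*84 = 80724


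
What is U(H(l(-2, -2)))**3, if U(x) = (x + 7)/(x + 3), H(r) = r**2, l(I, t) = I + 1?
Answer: 8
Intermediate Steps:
l(I, t) = 1 + I
U(x) = (7 + x)/(3 + x)
U(H(l(-2, -2)))**3 = ((7 + (1 - 2)**2)/(3 + (1 - 2)**2))**3 = ((7 + (-1)**2)/(3 + (-1)**2))**3 = ((7 + 1)/(3 + 1))**3 = (8/4)**3 = ((1/4)*8)**3 = 2**3 = 8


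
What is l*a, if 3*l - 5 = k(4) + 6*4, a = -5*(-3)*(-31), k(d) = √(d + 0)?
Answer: -4805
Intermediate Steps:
k(d) = √d
a = -465 (a = 15*(-31) = -465)
l = 31/3 (l = 5/3 + (√4 + 6*4)/3 = 5/3 + (2 + 24)/3 = 5/3 + (⅓)*26 = 5/3 + 26/3 = 31/3 ≈ 10.333)
l*a = (31/3)*(-465) = -4805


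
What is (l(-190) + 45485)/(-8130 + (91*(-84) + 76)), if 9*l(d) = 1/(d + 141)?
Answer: -10029442/3461409 ≈ -2.8975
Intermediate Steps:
l(d) = 1/(9*(141 + d)) (l(d) = 1/(9*(d + 141)) = 1/(9*(141 + d)))
(l(-190) + 45485)/(-8130 + (91*(-84) + 76)) = (1/(9*(141 - 190)) + 45485)/(-8130 + (91*(-84) + 76)) = ((⅑)/(-49) + 45485)/(-8130 + (-7644 + 76)) = ((⅑)*(-1/49) + 45485)/(-8130 - 7568) = (-1/441 + 45485)/(-15698) = (20058884/441)*(-1/15698) = -10029442/3461409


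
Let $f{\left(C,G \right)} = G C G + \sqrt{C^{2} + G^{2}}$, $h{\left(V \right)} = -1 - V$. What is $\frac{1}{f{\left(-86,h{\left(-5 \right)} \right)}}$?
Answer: $- \frac{344}{471491} - \frac{\sqrt{1853}}{942982} \approx -0.00077525$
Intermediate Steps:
$f{\left(C,G \right)} = \sqrt{C^{2} + G^{2}} + C G^{2}$ ($f{\left(C,G \right)} = C G G + \sqrt{C^{2} + G^{2}} = C G^{2} + \sqrt{C^{2} + G^{2}} = \sqrt{C^{2} + G^{2}} + C G^{2}$)
$\frac{1}{f{\left(-86,h{\left(-5 \right)} \right)}} = \frac{1}{\sqrt{\left(-86\right)^{2} + \left(-1 - -5\right)^{2}} - 86 \left(-1 - -5\right)^{2}} = \frac{1}{\sqrt{7396 + \left(-1 + 5\right)^{2}} - 86 \left(-1 + 5\right)^{2}} = \frac{1}{\sqrt{7396 + 4^{2}} - 86 \cdot 4^{2}} = \frac{1}{\sqrt{7396 + 16} - 1376} = \frac{1}{\sqrt{7412} - 1376} = \frac{1}{2 \sqrt{1853} - 1376} = \frac{1}{-1376 + 2 \sqrt{1853}}$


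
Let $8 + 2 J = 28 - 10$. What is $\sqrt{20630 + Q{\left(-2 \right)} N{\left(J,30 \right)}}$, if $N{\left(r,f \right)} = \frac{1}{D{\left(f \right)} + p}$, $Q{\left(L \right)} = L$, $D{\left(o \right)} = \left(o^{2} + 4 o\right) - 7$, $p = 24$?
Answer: $\frac{2 \sqrt{5546215099}}{1037} \approx 143.63$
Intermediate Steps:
$D{\left(o \right)} = -7 + o^{2} + 4 o$
$J = 5$ ($J = -4 + \frac{28 - 10}{2} = -4 + \frac{1}{2} \cdot 18 = -4 + 9 = 5$)
$N{\left(r,f \right)} = \frac{1}{17 + f^{2} + 4 f}$ ($N{\left(r,f \right)} = \frac{1}{\left(-7 + f^{2} + 4 f\right) + 24} = \frac{1}{17 + f^{2} + 4 f}$)
$\sqrt{20630 + Q{\left(-2 \right)} N{\left(J,30 \right)}} = \sqrt{20630 - \frac{2}{17 + 30^{2} + 4 \cdot 30}} = \sqrt{20630 - \frac{2}{17 + 900 + 120}} = \sqrt{20630 - \frac{2}{1037}} = \sqrt{\frac{21393308}{1037}} = \frac{2 \sqrt{5546215099}}{1037}$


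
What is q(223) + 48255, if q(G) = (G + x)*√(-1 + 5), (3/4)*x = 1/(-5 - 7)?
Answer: 438307/9 ≈ 48701.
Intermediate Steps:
x = -⅑ (x = 4/(3*(-5 - 7)) = (4/3)/(-12) = (4/3)*(-1/12) = -⅑ ≈ -0.11111)
q(G) = -2/9 + 2*G (q(G) = (G - ⅑)*√(-1 + 5) = (-⅑ + G)*√4 = (-⅑ + G)*2 = -2/9 + 2*G)
q(223) + 48255 = (-2/9 + 2*223) + 48255 = (-2/9 + 446) + 48255 = 4012/9 + 48255 = 438307/9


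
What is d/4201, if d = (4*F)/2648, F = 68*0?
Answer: 0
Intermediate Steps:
F = 0
d = 0 (d = (4*0)/2648 = 0*(1/2648) = 0)
d/4201 = 0/4201 = 0*(1/4201) = 0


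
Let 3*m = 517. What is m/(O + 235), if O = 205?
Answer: 47/120 ≈ 0.39167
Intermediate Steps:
m = 517/3 (m = (⅓)*517 = 517/3 ≈ 172.33)
m/(O + 235) = 517/(3*(205 + 235)) = (517/3)/440 = (517/3)*(1/440) = 47/120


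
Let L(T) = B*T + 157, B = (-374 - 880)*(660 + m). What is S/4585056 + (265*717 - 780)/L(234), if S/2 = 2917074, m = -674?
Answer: 2069650826519/1569717228968 ≈ 1.3185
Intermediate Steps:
S = 5834148 (S = 2*2917074 = 5834148)
B = 17556 (B = (-374 - 880)*(660 - 674) = -1254*(-14) = 17556)
L(T) = 157 + 17556*T (L(T) = 17556*T + 157 = 157 + 17556*T)
S/4585056 + (265*717 - 780)/L(234) = 5834148/4585056 + (265*717 - 780)/(157 + 17556*234) = 5834148*(1/4585056) + (190005 - 780)/(157 + 4108104) = 486179/382088 + 189225/4108261 = 2069650826519/1569717228968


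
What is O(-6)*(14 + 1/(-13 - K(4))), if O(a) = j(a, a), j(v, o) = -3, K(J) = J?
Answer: -711/17 ≈ -41.824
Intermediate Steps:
O(a) = -3
O(-6)*(14 + 1/(-13 - K(4))) = -3*(14 + 1/(-13 - 1*4)) = -3*(14 + 1/(-13 - 4)) = -3*(14 + 1/(-17)) = -3*(14 - 1/17) = -3*237/17 = -711/17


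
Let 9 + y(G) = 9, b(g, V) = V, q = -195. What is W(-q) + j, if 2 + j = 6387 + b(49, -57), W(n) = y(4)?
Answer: 6328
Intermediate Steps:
y(G) = 0 (y(G) = -9 + 9 = 0)
W(n) = 0
j = 6328 (j = -2 + (6387 - 57) = -2 + 6330 = 6328)
W(-q) + j = 0 + 6328 = 6328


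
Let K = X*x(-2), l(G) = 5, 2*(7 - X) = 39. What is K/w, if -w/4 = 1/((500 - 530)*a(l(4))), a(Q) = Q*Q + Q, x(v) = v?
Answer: 5625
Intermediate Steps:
X = -25/2 (X = 7 - ½*39 = 7 - 39/2 = -25/2 ≈ -12.500)
a(Q) = Q + Q² (a(Q) = Q² + Q = Q + Q²)
w = 1/225 (w = -4/((500 - 530)*(5*(1 + 5))) = -4/((-30)*(5*6)) = -(-2)/(15*30) = -4*(-1/900) = 1/225 ≈ 0.0044444)
K = 25 (K = -25/2*(-2) = 25)
K/w = 25/(1/225) = 25*225 = 5625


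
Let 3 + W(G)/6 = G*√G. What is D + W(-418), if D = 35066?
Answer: 35048 - 2508*I*√418 ≈ 35048.0 - 51276.0*I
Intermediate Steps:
W(G) = -18 + 6*G^(3/2) (W(G) = -18 + 6*(G*√G) = -18 + 6*G^(3/2))
D + W(-418) = 35066 + (-18 + 6*(-418)^(3/2)) = 35066 + (-18 + 6*(-418*I*√418)) = 35066 + (-18 - 2508*I*√418) = 35048 - 2508*I*√418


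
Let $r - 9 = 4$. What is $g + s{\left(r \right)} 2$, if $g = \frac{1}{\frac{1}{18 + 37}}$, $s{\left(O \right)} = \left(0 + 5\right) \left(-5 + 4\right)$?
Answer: $45$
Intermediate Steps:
$r = 13$ ($r = 9 + 4 = 13$)
$s{\left(O \right)} = -5$ ($s{\left(O \right)} = 5 \left(-1\right) = -5$)
$g = 55$ ($g = \frac{1}{\frac{1}{55}} = 55$)
$g + s{\left(r \right)} 2 = 55 - 10 = 45$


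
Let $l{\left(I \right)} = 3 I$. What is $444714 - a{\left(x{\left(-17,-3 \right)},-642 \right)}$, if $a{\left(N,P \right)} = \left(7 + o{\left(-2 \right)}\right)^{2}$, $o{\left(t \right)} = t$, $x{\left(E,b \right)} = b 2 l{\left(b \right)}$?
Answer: $444689$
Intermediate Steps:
$x{\left(E,b \right)} = 6 b^{2}$ ($x{\left(E,b \right)} = b 2 \cdot 3 b = 2 b 3 b = 6 b^{2}$)
$a{\left(N,P \right)} = 25$ ($a{\left(N,P \right)} = \left(7 - 2\right)^{2} = 5^{2} = 25$)
$444714 - a{\left(x{\left(-17,-3 \right)},-642 \right)} = 444714 - 25 = 444689$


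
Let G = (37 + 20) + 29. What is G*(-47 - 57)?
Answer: -8944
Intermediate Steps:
G = 86 (G = 57 + 29 = 86)
G*(-47 - 57) = 86*(-47 - 57) = 86*(-104) = -8944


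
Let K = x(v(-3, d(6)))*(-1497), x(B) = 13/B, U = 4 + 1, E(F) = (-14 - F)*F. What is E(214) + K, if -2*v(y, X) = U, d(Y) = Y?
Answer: -205038/5 ≈ -41008.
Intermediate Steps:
E(F) = F*(-14 - F)
U = 5
v(y, X) = -5/2 (v(y, X) = -½*5 = -5/2)
K = 38922/5 (K = (13/(-5/2))*(-1497) = (13*(-⅖))*(-1497) = -26/5*(-1497) = 38922/5 ≈ 7784.4)
E(214) + K = -1*214*(14 + 214) + 38922/5 = -1*214*228 + 38922/5 = -48792 + 38922/5 = -205038/5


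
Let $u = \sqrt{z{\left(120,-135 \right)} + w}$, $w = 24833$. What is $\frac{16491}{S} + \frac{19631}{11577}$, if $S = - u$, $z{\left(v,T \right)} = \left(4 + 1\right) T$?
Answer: $\frac{19631}{11577} - \frac{16491 \sqrt{24158}}{24158} \approx -104.4$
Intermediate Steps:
$z{\left(v,T \right)} = 5 T$
$u = \sqrt{24158}$ ($u = \sqrt{5 \left(-135\right) + 24833} = \sqrt{-675 + 24833} = \sqrt{24158} \approx 155.43$)
$S = - \sqrt{24158} \approx -155.43$
$\frac{16491}{S} + \frac{19631}{11577} = \frac{16491}{\left(-1\right) \sqrt{24158}} + \frac{19631}{11577} = 16491 \left(- \frac{\sqrt{24158}}{24158}\right) + 19631 \cdot \frac{1}{11577} = - \frac{16491 \sqrt{24158}}{24158} + \frac{19631}{11577} = \frac{19631}{11577} - \frac{16491 \sqrt{24158}}{24158}$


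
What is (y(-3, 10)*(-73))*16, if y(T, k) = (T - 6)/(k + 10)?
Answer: 2628/5 ≈ 525.60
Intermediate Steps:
y(T, k) = (-6 + T)/(10 + k)
(y(-3, 10)*(-73))*16 = (((-6 - 3)/(10 + 10))*(-73))*16 = ((-9/20)*(-73))*16 = (((1/20)*(-9))*(-73))*16 = -9/20*(-73)*16 = (657/20)*16 = 2628/5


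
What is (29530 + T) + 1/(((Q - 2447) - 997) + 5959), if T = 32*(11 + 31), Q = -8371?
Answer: 180798143/5856 ≈ 30874.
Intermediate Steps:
T = 1344 (T = 32*42 = 1344)
(29530 + T) + 1/(((Q - 2447) - 997) + 5959) = (29530 + 1344) + 1/(((-8371 - 2447) - 997) + 5959) = 30874 + 1/((-10818 - 997) + 5959) = 30874 + 1/(-11815 + 5959) = 30874 + 1/(-5856) = 30874 - 1/5856 = 180798143/5856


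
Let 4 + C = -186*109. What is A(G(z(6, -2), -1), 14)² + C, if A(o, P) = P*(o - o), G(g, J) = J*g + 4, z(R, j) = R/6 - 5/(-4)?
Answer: -20278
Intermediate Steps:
z(R, j) = 5/4 + R/6 (z(R, j) = R*(⅙) - 5*(-¼) = R/6 + 5/4 = 5/4 + R/6)
G(g, J) = 4 + J*g
A(o, P) = 0 (A(o, P) = P*0 = 0)
C = -20278 (C = -4 - 186*109 = -4 - 20274 = -20278)
A(G(z(6, -2), -1), 14)² + C = 0² - 20278 = 0 - 20278 = -20278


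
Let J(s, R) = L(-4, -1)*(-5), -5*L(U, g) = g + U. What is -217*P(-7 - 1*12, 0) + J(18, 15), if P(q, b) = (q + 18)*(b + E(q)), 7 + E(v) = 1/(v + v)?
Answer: -58129/38 ≈ -1529.7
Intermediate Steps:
L(U, g) = -U/5 - g/5 (L(U, g) = -(g + U)/5 = -(U + g)/5 = -U/5 - g/5)
E(v) = -7 + 1/(2*v) (E(v) = -7 + 1/(v + v) = -7 + 1/(2*v))
J(s, R) = -5 (J(s, R) = (-1/5*(-4) - 1/5*(-1))*(-5) = (4/5 + 1/5)*(-5) = 1*(-5) = -5)
P(q, b) = (18 + q)*(-7 + b + 1/(2*q)) (P(q, b) = (q + 18)*(b + (-7 + 1/(2*q))) = (18 + q)*(-7 + b + 1/(2*q)))
-217*P(-7 - 1*12, 0) + J(18, 15) = -217*(-251/2 - 7*(-7 - 1*12) + 9/(-7 - 1*12) + 18*0 + 0*(-7 - 1*12)) - 5 = -217*(-251/2 - 7*(-7 - 12) + 9/(-7 - 12) + 0 + 0*(-7 - 12)) - 5 = -217*(-251/2 - 7*(-19) + 9/(-19) + 0 + 0*(-19)) - 5 = -217*(-251/2 + 133 + 9*(-1/19) + 0 + 0) - 5 = -217*(-251/2 + 133 - 9/19 + 0 + 0) - 5 = -217*267/38 - 5 = -57939/38 - 5 = -58129/38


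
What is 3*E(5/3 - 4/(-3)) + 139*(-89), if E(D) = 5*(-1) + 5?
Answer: -12371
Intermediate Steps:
E(D) = 0 (E(D) = -5 + 5 = 0)
3*E(5/3 - 4/(-3)) + 139*(-89) = 3*0 + 139*(-89) = 0 - 12371 = -12371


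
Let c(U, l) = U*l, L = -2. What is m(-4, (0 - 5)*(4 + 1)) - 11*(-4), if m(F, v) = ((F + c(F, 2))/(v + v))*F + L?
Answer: 1026/25 ≈ 41.040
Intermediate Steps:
m(F, v) = -2 + 3*F²/(2*v) (m(F, v) = ((F + F*2)/(v + v))*F - 2 = ((F + 2*F)/((2*v)))*F - 2 = ((3*F)*(1/(2*v)))*F - 2 = (3*F/(2*v))*F - 2 = 3*F²/(2*v) - 2 = -2 + 3*F²/(2*v))
m(-4, (0 - 5)*(4 + 1)) - 11*(-4) = (-2 + (3/2)*(-4)²/((0 - 5)*(4 + 1))) - 11*(-4) = (-2 + (3/2)*16/(-5*5)) + 44 = (-2 + (3/2)*16/(-25)) + 44 = (-2 + (3/2)*16*(-1/25)) + 44 = (-2 - 24/25) + 44 = -74/25 + 44 = 1026/25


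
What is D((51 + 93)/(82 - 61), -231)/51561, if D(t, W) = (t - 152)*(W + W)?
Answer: 22352/17187 ≈ 1.3005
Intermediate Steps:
D(t, W) = 2*W*(-152 + t) (D(t, W) = (-152 + t)*(2*W) = 2*W*(-152 + t))
D((51 + 93)/(82 - 61), -231)/51561 = (2*(-231)*(-152 + (51 + 93)/(82 - 61)))/51561 = (2*(-231)*(-152 + 144/21))*(1/51561) = (2*(-231)*(-152 + 144*(1/21)))*(1/51561) = (2*(-231)*(-152 + 48/7))*(1/51561) = (2*(-231)*(-1016/7))*(1/51561) = 67056*(1/51561) = 22352/17187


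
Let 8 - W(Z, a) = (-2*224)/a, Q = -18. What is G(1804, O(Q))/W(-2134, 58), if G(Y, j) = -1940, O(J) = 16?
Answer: -14065/114 ≈ -123.38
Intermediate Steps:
W(Z, a) = 8 + 448/a (W(Z, a) = 8 - (-2*224)/a = 8 - (-448)/a = 8 + 448/a)
G(1804, O(Q))/W(-2134, 58) = -1940/(8 + 448/58) = -1940/(8 + 448*(1/58)) = -1940/(8 + 224/29) = -1940/456/29 = -1940*29/456 = -14065/114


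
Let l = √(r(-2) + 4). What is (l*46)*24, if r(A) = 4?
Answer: 2208*√2 ≈ 3122.6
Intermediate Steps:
l = 2*√2 (l = √(4 + 4) = √8 = 2*√2 ≈ 2.8284)
(l*46)*24 = ((2*√2)*46)*24 = (92*√2)*24 = 2208*√2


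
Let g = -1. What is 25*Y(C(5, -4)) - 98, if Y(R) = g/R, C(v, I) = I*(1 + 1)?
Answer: -759/8 ≈ -94.875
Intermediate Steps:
C(v, I) = 2*I (C(v, I) = I*2 = 2*I)
Y(R) = -1/R
25*Y(C(5, -4)) - 98 = 25*(-1/(2*(-4))) - 98 = 25*(-1/(-8)) - 98 = 25*(-1*(-⅛)) - 98 = 25*(⅛) - 98 = 25/8 - 98 = -759/8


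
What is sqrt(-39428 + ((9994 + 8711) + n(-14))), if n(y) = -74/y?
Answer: 8*I*sqrt(15862)/7 ≈ 143.94*I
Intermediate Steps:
sqrt(-39428 + ((9994 + 8711) + n(-14))) = sqrt(-39428 + ((9994 + 8711) - 74/(-14))) = sqrt(-39428 + (18705 - 74*(-1/14))) = sqrt(-39428 + (18705 + 37/7)) = sqrt(-39428 + 130972/7) = sqrt(-145024/7) = 8*I*sqrt(15862)/7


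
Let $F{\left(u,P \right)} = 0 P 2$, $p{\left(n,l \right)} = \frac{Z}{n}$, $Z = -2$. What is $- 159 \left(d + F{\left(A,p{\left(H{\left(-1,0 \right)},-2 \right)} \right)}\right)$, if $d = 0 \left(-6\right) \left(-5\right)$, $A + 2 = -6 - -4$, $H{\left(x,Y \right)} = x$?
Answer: $0$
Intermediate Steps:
$p{\left(n,l \right)} = - \frac{2}{n}$
$A = -4$ ($A = -2 - 2 = -4$)
$F{\left(u,P \right)} = 0$ ($F{\left(u,P \right)} = 0 \cdot 2 = 0$)
$d = 0$ ($d = 0 \left(-5\right) = 0$)
$- 159 \left(d + F{\left(A,p{\left(H{\left(-1,0 \right)},-2 \right)} \right)}\right) = - 159 \left(0 + 0\right) = \left(-159\right) 0 = 0$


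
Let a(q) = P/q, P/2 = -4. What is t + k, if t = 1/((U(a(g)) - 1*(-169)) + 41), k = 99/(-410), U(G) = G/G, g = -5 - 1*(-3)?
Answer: -20479/86510 ≈ -0.23672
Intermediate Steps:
P = -8 (P = 2*(-4) = -8)
g = -2 (g = -5 + 3 = -2)
a(q) = -8/q
U(G) = 1
k = -99/410 (k = 99*(-1/410) = -99/410 ≈ -0.24146)
t = 1/211 (t = 1/((1 - 1*(-169)) + 41) = 1/((1 + 169) + 41) = 1/(170 + 41) = 1/211 ≈ 0.0047393)
t + k = 1/211 - 99/410 = -20479/86510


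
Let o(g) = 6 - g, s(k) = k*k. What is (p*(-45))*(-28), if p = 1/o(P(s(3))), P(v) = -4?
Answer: 126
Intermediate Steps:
s(k) = k²
p = ⅒ (p = 1/(6 - 1*(-4)) = 1/(6 + 4) = 1/10 = ⅒ ≈ 0.10000)
(p*(-45))*(-28) = ((⅒)*(-45))*(-28) = -9/2*(-28) = 126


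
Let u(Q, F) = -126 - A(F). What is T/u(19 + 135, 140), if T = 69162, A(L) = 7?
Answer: -69162/133 ≈ -520.01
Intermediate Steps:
u(Q, F) = -133 (u(Q, F) = -126 - 1*7 = -126 - 7 = -133)
T/u(19 + 135, 140) = 69162/(-133) = 69162*(-1/133) = -69162/133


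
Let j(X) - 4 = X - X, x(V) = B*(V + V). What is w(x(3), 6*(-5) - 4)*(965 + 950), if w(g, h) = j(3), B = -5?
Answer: 7660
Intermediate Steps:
x(V) = -10*V (x(V) = -5*(V + V) = -10*V)
j(X) = 4 (j(X) = 4 + (X - X) = 4 + 0 = 4)
w(g, h) = 4
w(x(3), 6*(-5) - 4)*(965 + 950) = 4*(965 + 950) = 4*1915 = 7660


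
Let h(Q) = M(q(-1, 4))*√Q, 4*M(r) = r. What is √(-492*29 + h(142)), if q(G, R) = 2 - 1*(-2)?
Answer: √(-14268 + √142) ≈ 119.4*I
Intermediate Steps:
q(G, R) = 4 (q(G, R) = 2 + 2 = 4)
M(r) = r/4
h(Q) = √Q (h(Q) = ((¼)*4)*√Q = 1*√Q = √Q)
√(-492*29 + h(142)) = √(-492*29 + √142) = √(-14268 + √142)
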